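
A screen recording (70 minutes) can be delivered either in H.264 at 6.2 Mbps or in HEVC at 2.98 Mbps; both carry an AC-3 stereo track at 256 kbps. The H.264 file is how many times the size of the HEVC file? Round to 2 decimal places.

70 min = 4200 s
Audio: 256 kbps = 0.256 Mbps.
H.264: 6.456 Mbps × 4200 s = 27115.2 Mb = 3.157 GiB.
HEVC: 3.236 Mbps × 4200 s = 13591.2 Mb = 1.582 GiB.
Ratio: 3.157 / 1.582 = 1.995.

2.00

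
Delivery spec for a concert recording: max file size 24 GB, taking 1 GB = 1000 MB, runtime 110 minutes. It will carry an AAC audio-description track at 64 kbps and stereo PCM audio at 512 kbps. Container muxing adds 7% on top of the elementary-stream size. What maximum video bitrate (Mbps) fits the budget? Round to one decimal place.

Budget: 24 GB = 192000.0 Mb.
Stream payload after overhead: 192000.0 / 1.07 = 179439.3 Mb.
110 min = 6600 s
Total bitrate budget: 179439.3 Mb / 6600 s = 27.188 Mbps.
Audio total: 64 + 512 = 576 kbps = 0.576 Mbps.
Video: 27.188 − 0.576 = 26.612 Mbps.

26.6 Mbps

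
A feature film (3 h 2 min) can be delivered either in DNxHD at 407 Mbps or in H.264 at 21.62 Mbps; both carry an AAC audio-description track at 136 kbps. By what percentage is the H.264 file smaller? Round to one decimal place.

3 h 2 min = 182 min = 10920 s
Audio: 136 kbps = 0.136 Mbps.
DNxHD: 407.136 Mbps × 10920 s = 4445925.1 Mb = 517.574 GiB.
H.264: 21.756 Mbps × 10920 s = 237575.5 Mb = 27.657 GiB.
Reduction: (1 − 27.657/517.574) × 100 = 94.66%.

94.7%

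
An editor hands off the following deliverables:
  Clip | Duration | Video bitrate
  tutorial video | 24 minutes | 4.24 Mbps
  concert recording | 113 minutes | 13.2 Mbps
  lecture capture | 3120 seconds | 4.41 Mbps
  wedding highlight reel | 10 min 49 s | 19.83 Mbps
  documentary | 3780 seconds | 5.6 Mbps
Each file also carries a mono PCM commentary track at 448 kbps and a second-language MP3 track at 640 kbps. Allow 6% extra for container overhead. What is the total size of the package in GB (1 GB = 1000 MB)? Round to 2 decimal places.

Audio total: 448 + 640 = 1088 kbps = 1.088 Mbps.
tutorial video: 5.328 Mbps × 1440 s × 1.06 = 8132.7 Mb
concert recording: 14.288 Mbps × 6780 s × 1.06 = 102685.0 Mb
lecture capture: 5.498 Mbps × 3120 s × 1.06 = 18183.0 Mb
wedding highlight reel: 20.918 Mbps × 649 s × 1.06 = 14390.3 Mb
documentary: 6.688 Mbps × 3780 s × 1.06 = 26797.5 Mb
Total: 170188.5 Mb = 21273.6 MB.
= 21.27 GB.

21.27 GB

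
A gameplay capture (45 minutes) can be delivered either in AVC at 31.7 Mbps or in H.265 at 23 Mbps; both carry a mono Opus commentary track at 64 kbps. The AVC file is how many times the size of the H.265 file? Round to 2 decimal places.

1.38

45 min = 2700 s
Audio: 64 kbps = 0.064 Mbps.
AVC: 31.764 Mbps × 2700 s = 85762.8 Mb = 10.720 GB.
H.265: 23.064 Mbps × 2700 s = 62272.8 Mb = 7.784 GB.
Ratio: 10.720 / 7.784 = 1.377.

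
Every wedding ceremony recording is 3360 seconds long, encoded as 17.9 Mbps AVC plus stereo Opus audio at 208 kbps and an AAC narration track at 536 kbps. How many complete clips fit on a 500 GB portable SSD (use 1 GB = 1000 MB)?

Audio total: 208 + 536 = 744 kbps = 0.744 Mbps.
Total bitrate: 18.644 Mbps.
Per item: 18.644 Mbps × 3360 s = 62,644 Mb = 7,830 MB.
Capacity: 500 GB = 4,000,000 Mb; 63.85 items → 63 complete.

63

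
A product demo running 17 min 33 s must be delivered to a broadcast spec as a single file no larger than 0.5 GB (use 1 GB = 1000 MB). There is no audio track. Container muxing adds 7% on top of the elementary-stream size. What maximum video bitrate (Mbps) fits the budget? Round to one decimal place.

3.6 Mbps

Budget: 0.5 GB = 4000.0 Mb.
Stream payload after overhead: 4000.0 / 1.07 = 3738.3 Mb.
17 min 33 s = 1053 s
Total bitrate budget: 3738.3 Mb / 1053 s = 3.550 Mbps.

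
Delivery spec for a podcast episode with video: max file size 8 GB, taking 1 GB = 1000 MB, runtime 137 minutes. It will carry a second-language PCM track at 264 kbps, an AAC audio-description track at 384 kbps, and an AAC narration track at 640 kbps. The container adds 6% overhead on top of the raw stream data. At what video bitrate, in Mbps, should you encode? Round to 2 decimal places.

Budget: 8 GB = 64000.0 Mb.
Stream payload after overhead: 64000.0 / 1.06 = 60377.4 Mb.
137 min = 8220 s
Total bitrate budget: 60377.4 Mb / 8220 s = 7.345 Mbps.
Audio total: 264 + 384 + 640 = 1288 kbps = 1.288 Mbps.
Video: 7.345 − 1.288 = 6.057 Mbps.

6.06 Mbps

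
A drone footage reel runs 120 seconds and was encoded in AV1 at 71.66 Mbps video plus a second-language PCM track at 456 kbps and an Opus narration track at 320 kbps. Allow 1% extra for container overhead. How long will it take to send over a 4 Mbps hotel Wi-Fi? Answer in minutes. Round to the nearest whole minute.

37 minutes

Audio total: 456 + 320 = 776 kbps = 0.776 Mbps.
Total bitrate: 72.436 Mbps.
File: 72.436 Mbps × 120 s = 8692.3 Mb.
With 1% container overhead: ×1.01. → 8779.2 Mb.
At 4 Mbps: 8779.2 / 4 = 2194.8 s ≈ 36.6 minutes.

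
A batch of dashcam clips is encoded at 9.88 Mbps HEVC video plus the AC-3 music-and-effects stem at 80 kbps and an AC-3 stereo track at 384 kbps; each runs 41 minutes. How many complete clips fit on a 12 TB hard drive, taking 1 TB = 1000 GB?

41 min = 2460 s
Audio total: 80 + 384 = 464 kbps = 0.464 Mbps.
Total bitrate: 10.344 Mbps.
Per item: 10.344 Mbps × 2460 s = 25,446 Mb = 3,181 MB.
Capacity: 12 TB = 96,000,000 Mb; 3772.66 items → 3772 complete.

3772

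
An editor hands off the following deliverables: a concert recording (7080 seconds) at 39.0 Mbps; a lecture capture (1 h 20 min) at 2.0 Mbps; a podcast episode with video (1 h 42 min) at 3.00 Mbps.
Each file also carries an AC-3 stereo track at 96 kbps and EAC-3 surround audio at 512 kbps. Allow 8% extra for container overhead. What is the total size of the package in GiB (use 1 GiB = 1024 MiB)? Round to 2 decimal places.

Audio total: 96 + 512 = 608 kbps = 0.608 Mbps.
concert recording: 39.608 Mbps × 7080 s × 1.08 = 302858.6 Mb
lecture capture: 2.608 Mbps × 4800 s × 1.08 = 13519.9 Mb
podcast episode with video: 3.608 Mbps × 6120 s × 1.08 = 23847.4 Mb
Total: 340225.9 Mb = 42528.2 MB.
= 39.61 GiB.

39.61 GiB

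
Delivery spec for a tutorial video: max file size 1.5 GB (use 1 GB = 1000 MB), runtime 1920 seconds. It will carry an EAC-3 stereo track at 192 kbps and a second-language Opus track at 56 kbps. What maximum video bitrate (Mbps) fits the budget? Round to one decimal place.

6.0 Mbps

Budget: 1.5 GB = 12000.0 Mb.
Total bitrate budget: 12000.0 Mb / 1920 s = 6.250 Mbps.
Audio total: 192 + 56 = 248 kbps = 0.248 Mbps.
Video: 6.250 − 0.248 = 6.002 Mbps.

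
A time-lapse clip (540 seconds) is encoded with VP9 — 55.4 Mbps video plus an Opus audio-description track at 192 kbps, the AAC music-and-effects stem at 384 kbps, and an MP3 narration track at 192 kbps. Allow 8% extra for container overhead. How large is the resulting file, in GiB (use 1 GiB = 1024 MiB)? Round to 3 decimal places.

3.813 GiB

Audio total: 192 + 384 + 192 = 768 kbps = 0.768 Mbps.
Total bitrate: 55.4 + 0.768 = 56.168 Mbps.
Stream data: 56.168 Mbps × 540 s = 30330.7 Mb.
With 8% container overhead: ×1.08.
32,757 Mb = 4,094,647,200 bytes ÷ 1,073,741,824 = 3.813 GiB.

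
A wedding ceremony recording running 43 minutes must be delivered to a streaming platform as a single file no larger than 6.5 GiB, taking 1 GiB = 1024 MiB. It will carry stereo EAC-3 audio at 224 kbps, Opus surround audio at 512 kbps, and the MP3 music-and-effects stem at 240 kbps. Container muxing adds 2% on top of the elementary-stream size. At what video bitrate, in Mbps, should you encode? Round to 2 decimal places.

20.24 Mbps

Budget: 6.5 GiB = 55834.6 Mb.
Stream payload after overhead: 55834.6 / 1.02 = 54739.8 Mb.
43 min = 2580 s
Total bitrate budget: 54739.8 Mb / 2580 s = 21.217 Mbps.
Audio total: 224 + 512 + 240 = 976 kbps = 0.976 Mbps.
Video: 21.217 − 0.976 = 20.241 Mbps.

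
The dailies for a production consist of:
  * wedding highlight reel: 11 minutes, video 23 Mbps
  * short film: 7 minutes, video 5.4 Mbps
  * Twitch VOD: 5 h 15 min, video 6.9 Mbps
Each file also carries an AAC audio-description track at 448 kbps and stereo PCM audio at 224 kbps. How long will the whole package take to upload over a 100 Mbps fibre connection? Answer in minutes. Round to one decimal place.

Audio total: 448 + 224 = 672 kbps = 0.672 Mbps.
wedding highlight reel: 23.672 Mbps × 660 s = 15623.5 Mb
short film: 6.072 Mbps × 420 s = 2550.2 Mb
Twitch VOD: 7.572 Mbps × 18900 s = 143110.8 Mb
Total: 161284.6 Mb = 20160.6 MB.
At 100 Mbps: 161284.6 / 100 = 1613 s ≈ 26.9 minutes.

26.9 minutes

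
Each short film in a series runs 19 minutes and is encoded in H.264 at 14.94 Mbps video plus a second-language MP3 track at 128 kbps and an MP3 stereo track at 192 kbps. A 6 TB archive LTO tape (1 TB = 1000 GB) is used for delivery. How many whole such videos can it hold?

2759

19 min = 1140 s
Audio total: 128 + 192 = 320 kbps = 0.320 Mbps.
Total bitrate: 15.260 Mbps.
Per item: 15.260 Mbps × 1140 s = 17,396 Mb = 2,175 MB.
Capacity: 6 TB = 48,000,000 Mb; 2759.19 items → 2759 complete.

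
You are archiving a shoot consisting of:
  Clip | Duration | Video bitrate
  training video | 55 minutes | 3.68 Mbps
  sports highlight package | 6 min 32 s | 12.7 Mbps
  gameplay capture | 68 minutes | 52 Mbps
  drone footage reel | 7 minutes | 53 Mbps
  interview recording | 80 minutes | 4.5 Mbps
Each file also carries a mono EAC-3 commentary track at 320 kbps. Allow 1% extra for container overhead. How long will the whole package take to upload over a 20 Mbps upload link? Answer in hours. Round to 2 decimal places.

Audio: 320 kbps = 0.320 Mbps.
training video: 4.000 Mbps × 3300 s × 1.01 = 13332.0 Mb
sports highlight package: 13.020 Mbps × 392 s × 1.01 = 5154.9 Mb
gameplay capture: 52.320 Mbps × 4080 s × 1.01 = 215600.3 Mb
drone footage reel: 53.320 Mbps × 420 s × 1.01 = 22618.3 Mb
interview recording: 4.820 Mbps × 4800 s × 1.01 = 23367.4 Mb
Total: 280072.8 Mb = 35009.1 MB.
At 20 Mbps: 280072.8 / 20 = 14004 s ≈ 3.89 hours.

3.89 hours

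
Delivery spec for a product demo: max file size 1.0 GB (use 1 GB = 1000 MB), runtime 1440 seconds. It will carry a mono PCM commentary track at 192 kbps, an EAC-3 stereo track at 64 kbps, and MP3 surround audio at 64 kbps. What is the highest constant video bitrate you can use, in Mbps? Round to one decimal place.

5.2 Mbps

Budget: 1.0 GB = 8000.0 Mb.
Total bitrate budget: 8000.0 Mb / 1440 s = 5.556 Mbps.
Audio total: 192 + 64 + 64 = 320 kbps = 0.320 Mbps.
Video: 5.556 − 0.320 = 5.236 Mbps.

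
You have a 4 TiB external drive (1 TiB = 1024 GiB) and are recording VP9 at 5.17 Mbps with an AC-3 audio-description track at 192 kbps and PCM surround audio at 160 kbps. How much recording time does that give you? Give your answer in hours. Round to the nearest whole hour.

1770 hours

Audio total: 192 + 160 = 352 kbps = 0.352 Mbps.
Total bitrate: 5.17 + 0.352 = 5.522 Mbps.
Capacity: 4 TiB = 35,184,372 Mb.
Recording time: 35,184,372 / 5.522 = 6,371,672 s ≈ 1,770 hours.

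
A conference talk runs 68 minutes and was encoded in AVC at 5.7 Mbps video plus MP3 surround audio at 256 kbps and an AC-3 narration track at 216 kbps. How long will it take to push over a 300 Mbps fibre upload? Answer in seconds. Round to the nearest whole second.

68 min = 4080 s
Audio total: 256 + 216 = 472 kbps = 0.472 Mbps.
Total bitrate: 6.172 Mbps.
File: 6.172 Mbps × 4080 s = 25181.8 Mb.
At 300 Mbps: 25181.8 / 300 = 83.9 s ≈ 83.9 seconds.

84 seconds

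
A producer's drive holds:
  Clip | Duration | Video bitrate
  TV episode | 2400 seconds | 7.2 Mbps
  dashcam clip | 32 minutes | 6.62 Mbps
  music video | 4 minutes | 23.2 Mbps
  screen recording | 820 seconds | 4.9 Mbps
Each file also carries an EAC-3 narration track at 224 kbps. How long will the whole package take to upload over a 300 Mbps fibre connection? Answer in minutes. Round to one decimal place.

Audio: 224 kbps = 0.224 Mbps.
TV episode: 7.424 Mbps × 2400 s = 17817.6 Mb
dashcam clip: 6.844 Mbps × 1920 s = 13140.5 Mb
music video: 23.424 Mbps × 240 s = 5621.8 Mb
screen recording: 5.124 Mbps × 820 s = 4201.7 Mb
Total: 40781.5 Mb = 5097.7 MB.
At 300 Mbps: 40781.5 / 300 = 136 s ≈ 2.27 minutes.

2.3 minutes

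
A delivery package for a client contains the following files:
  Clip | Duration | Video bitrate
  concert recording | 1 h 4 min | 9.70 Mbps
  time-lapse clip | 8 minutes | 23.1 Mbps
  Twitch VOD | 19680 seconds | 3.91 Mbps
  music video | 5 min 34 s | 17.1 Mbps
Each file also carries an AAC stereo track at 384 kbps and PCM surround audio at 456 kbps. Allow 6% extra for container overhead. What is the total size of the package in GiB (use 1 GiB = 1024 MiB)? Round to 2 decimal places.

18.69 GiB

Audio total: 384 + 456 = 840 kbps = 0.840 Mbps.
concert recording: 10.540 Mbps × 3840 s × 1.06 = 42902.0 Mb
time-lapse clip: 23.940 Mbps × 480 s × 1.06 = 12180.7 Mb
Twitch VOD: 4.750 Mbps × 19680 s × 1.06 = 99088.8 Mb
music video: 17.940 Mbps × 334 s × 1.06 = 6351.5 Mb
Total: 160523.0 Mb = 20065.4 MB.
= 18.69 GiB.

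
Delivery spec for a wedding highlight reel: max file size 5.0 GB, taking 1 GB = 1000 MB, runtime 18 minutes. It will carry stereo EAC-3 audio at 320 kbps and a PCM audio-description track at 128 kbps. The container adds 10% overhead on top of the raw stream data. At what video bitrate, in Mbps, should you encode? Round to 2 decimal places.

Budget: 5.0 GB = 40000.0 Mb.
Stream payload after overhead: 40000.0 / 1.10 = 36363.6 Mb.
18 min = 1080 s
Total bitrate budget: 36363.6 Mb / 1080 s = 33.670 Mbps.
Audio total: 320 + 128 = 448 kbps = 0.448 Mbps.
Video: 33.670 − 0.448 = 33.222 Mbps.

33.22 Mbps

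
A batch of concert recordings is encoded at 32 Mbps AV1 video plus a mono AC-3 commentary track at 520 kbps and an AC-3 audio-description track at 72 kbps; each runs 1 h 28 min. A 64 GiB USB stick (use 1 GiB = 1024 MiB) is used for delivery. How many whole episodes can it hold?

1 h 28 min = 88 min = 5280 s
Audio total: 520 + 72 = 592 kbps = 0.592 Mbps.
Total bitrate: 32.592 Mbps.
Per item: 32.592 Mbps × 5280 s = 172,086 Mb = 21,511 MB.
Capacity: 64 GiB = 549,756 Mb; 3.19 items → 3 complete.

3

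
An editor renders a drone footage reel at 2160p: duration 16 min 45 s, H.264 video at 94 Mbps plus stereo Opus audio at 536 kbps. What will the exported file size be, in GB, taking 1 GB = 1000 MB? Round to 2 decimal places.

16 min 45 s = 1005 s
Audio: 536 kbps = 0.536 Mbps.
Total bitrate: 94 + 0.536 = 94.536 Mbps.
Stream data: 94.536 Mbps × 1005 s = 95008.7 Mb.
95,009 Mb ÷ 8 = 11,876 MB → 11.88 GB.

11.88 GB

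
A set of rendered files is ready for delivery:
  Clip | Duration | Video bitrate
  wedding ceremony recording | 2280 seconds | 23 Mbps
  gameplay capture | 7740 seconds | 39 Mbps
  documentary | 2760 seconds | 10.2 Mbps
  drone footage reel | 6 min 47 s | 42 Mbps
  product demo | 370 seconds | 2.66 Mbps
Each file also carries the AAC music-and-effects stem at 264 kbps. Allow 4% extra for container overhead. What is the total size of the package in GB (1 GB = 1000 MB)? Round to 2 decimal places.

Audio: 264 kbps = 0.264 Mbps.
wedding ceremony recording: 23.264 Mbps × 2280 s × 1.04 = 55163.6 Mb
gameplay capture: 39.264 Mbps × 7740 s × 1.04 = 316059.5 Mb
documentary: 10.464 Mbps × 2760 s × 1.04 = 30035.9 Mb
drone footage reel: 42.264 Mbps × 407 s × 1.04 = 17889.5 Mb
product demo: 2.924 Mbps × 370 s × 1.04 = 1125.2 Mb
Total: 420273.6 Mb = 52534.2 MB.
= 52.53 GB.

52.53 GB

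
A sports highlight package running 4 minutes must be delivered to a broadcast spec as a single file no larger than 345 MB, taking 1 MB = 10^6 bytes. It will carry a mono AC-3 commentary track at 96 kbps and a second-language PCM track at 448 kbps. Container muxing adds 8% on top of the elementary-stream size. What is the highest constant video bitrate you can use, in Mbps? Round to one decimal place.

10.1 Mbps

Budget: 345 MB = 2760.0 Mb.
Stream payload after overhead: 2760.0 / 1.08 = 2555.6 Mb.
4 min = 240 s
Total bitrate budget: 2555.6 Mb / 240 s = 10.648 Mbps.
Audio total: 96 + 448 = 544 kbps = 0.544 Mbps.
Video: 10.648 − 0.544 = 10.104 Mbps.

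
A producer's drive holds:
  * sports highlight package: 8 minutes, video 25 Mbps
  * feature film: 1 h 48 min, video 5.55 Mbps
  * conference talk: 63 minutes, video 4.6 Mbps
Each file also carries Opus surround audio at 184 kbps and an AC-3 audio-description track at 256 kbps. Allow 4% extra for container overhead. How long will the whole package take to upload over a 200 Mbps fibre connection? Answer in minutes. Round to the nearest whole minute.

6 minutes

Audio total: 184 + 256 = 440 kbps = 0.440 Mbps.
sports highlight package: 25.440 Mbps × 480 s × 1.04 = 12699.6 Mb
feature film: 5.990 Mbps × 6480 s × 1.04 = 40367.8 Mb
conference talk: 5.040 Mbps × 3780 s × 1.04 = 19813.2 Mb
Total: 72880.7 Mb = 9110.1 MB.
At 200 Mbps: 72880.7 / 200 = 364 s ≈ 6.07 minutes.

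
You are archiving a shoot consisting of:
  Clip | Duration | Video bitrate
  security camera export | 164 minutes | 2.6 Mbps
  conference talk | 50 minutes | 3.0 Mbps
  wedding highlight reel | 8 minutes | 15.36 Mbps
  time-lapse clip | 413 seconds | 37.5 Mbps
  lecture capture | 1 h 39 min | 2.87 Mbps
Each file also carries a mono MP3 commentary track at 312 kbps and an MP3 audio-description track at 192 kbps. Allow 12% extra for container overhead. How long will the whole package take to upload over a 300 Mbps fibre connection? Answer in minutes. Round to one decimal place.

5.3 minutes

Audio total: 312 + 192 = 504 kbps = 0.504 Mbps.
security camera export: 3.104 Mbps × 9840 s × 1.12 = 34208.6 Mb
conference talk: 3.504 Mbps × 3000 s × 1.12 = 11773.4 Mb
wedding highlight reel: 15.864 Mbps × 480 s × 1.12 = 8528.5 Mb
time-lapse clip: 38.004 Mbps × 413 s × 1.12 = 17579.1 Mb
lecture capture: 3.374 Mbps × 5940 s × 1.12 = 22446.5 Mb
Total: 94536.2 Mb = 11817.0 MB.
At 300 Mbps: 94536.2 / 300 = 315 s ≈ 5.25 minutes.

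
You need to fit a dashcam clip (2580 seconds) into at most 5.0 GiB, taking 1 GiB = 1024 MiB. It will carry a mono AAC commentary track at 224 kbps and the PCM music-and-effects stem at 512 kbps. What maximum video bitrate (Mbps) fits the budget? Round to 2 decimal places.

Budget: 5.0 GiB = 42949.7 Mb.
Total bitrate budget: 42949.7 Mb / 2580 s = 16.647 Mbps.
Audio total: 224 + 512 = 736 kbps = 0.736 Mbps.
Video: 16.647 − 0.736 = 15.911 Mbps.

15.91 Mbps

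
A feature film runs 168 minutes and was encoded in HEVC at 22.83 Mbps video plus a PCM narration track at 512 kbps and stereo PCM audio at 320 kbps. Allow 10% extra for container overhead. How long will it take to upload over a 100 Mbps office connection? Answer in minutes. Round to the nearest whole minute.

44 minutes

168 min = 10080 s
Audio total: 512 + 320 = 832 kbps = 0.832 Mbps.
Total bitrate: 23.662 Mbps.
File: 23.662 Mbps × 10080 s = 238513.0 Mb.
With 10% container overhead: ×1.10. → 262364.3 Mb.
At 100 Mbps: 262364.3 / 100 = 2623.6 s ≈ 43.7 minutes.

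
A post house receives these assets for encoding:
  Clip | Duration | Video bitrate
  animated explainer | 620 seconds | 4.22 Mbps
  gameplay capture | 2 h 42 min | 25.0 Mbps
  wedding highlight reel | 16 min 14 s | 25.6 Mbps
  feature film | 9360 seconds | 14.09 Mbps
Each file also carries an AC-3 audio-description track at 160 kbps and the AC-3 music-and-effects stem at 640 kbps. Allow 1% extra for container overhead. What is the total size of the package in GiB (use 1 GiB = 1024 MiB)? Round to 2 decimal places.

Audio total: 160 + 640 = 800 kbps = 0.800 Mbps.
animated explainer: 5.020 Mbps × 620 s × 1.01 = 3143.5 Mb
gameplay capture: 25.800 Mbps × 9720 s × 1.01 = 253283.8 Mb
wedding highlight reel: 26.400 Mbps × 974 s × 1.01 = 25970.7 Mb
feature film: 14.890 Mbps × 9360 s × 1.01 = 140764.1 Mb
Total: 423162.1 Mb = 52895.3 MB.
= 49.26 GiB.

49.26 GiB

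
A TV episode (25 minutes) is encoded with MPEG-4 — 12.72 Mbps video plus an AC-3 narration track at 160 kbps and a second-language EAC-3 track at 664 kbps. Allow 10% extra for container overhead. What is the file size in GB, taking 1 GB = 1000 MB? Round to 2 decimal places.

25 min = 1500 s
Audio total: 160 + 664 = 824 kbps = 0.824 Mbps.
Total bitrate: 12.72 + 0.824 = 13.544 Mbps.
Stream data: 13.544 Mbps × 1500 s = 20316.0 Mb.
With 10% container overhead: ×1.10.
22,348 Mb ÷ 8 = 2,793 MB → 2.793 GB.

2.79 GB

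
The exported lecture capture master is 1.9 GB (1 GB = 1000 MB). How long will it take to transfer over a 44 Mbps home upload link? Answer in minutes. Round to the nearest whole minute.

File: 1.9 GB = 15200.0 Mb.
At 44 Mbps: 15200.0 / 44 = 345.5 s ≈ 5.76 minutes.

6 minutes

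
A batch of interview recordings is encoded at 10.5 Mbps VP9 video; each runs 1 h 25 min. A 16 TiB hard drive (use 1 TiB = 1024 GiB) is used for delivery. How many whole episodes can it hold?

1 h 25 min = 85 min = 5100 s
Per item: 10.500 Mbps × 5100 s = 53,550 Mb = 6,694 MB.
Capacity: 16 TiB = 140,737,488 Mb; 2628.15 items → 2628 complete.

2628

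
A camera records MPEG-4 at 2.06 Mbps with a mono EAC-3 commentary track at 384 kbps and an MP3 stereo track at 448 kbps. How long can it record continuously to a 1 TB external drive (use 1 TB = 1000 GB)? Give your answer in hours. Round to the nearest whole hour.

Audio total: 384 + 448 = 832 kbps = 0.832 Mbps.
Total bitrate: 2.06 + 0.832 = 2.892 Mbps.
Capacity: 1 TB = 8,000,000 Mb.
Recording time: 8,000,000 / 2.892 = 2,766,252 s ≈ 768 hours.

768 hours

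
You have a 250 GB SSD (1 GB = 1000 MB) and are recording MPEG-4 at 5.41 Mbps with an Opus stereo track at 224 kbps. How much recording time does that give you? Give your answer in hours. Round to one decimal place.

98.6 hours

Audio: 224 kbps = 0.224 Mbps.
Total bitrate: 5.41 + 0.224 = 5.634 Mbps.
Capacity: 250 GB = 2,000,000 Mb.
Recording time: 2,000,000 / 5.634 = 354,988 s ≈ 98.6 hours.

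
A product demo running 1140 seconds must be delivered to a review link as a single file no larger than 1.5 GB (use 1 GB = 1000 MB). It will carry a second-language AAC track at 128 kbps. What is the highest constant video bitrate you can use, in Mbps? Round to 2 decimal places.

10.40 Mbps

Budget: 1.5 GB = 12000.0 Mb.
Total bitrate budget: 12000.0 Mb / 1140 s = 10.526 Mbps.
Audio: 128 kbps = 0.128 Mbps.
Video: 10.526 − 0.128 = 10.398 Mbps.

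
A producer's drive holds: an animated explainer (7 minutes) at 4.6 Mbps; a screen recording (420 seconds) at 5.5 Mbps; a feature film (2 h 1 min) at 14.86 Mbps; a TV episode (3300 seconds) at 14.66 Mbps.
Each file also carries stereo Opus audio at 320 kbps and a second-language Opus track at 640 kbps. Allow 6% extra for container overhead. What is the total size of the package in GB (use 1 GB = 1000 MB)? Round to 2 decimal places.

Audio total: 320 + 640 = 960 kbps = 0.960 Mbps.
animated explainer: 5.560 Mbps × 420 s × 1.06 = 2475.3 Mb
screen recording: 6.460 Mbps × 420 s × 1.06 = 2876.0 Mb
feature film: 15.820 Mbps × 7260 s × 1.06 = 121744.4 Mb
TV episode: 15.620 Mbps × 3300 s × 1.06 = 54638.8 Mb
Total: 181734.5 Mb = 22716.8 MB.
= 22.72 GB.

22.72 GB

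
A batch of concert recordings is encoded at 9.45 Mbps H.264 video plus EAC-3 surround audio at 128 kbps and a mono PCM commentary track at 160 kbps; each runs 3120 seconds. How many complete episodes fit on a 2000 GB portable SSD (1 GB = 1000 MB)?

Audio total: 128 + 160 = 288 kbps = 0.288 Mbps.
Total bitrate: 9.738 Mbps.
Per item: 9.738 Mbps × 3120 s = 30,383 Mb = 3,798 MB.
Capacity: 2000 GB = 16,000,000 Mb; 526.62 items → 526 complete.

526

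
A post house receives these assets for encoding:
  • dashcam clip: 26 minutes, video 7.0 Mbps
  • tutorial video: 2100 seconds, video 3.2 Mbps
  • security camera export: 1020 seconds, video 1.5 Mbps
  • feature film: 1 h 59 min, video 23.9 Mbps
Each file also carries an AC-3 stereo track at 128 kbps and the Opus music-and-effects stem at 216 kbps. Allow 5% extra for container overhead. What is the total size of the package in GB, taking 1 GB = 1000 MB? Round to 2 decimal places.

Audio total: 128 + 216 = 344 kbps = 0.344 Mbps.
dashcam clip: 7.344 Mbps × 1560 s × 1.05 = 12029.5 Mb
tutorial video: 3.544 Mbps × 2100 s × 1.05 = 7814.5 Mb
security camera export: 1.844 Mbps × 1020 s × 1.05 = 1974.9 Mb
feature film: 24.244 Mbps × 7140 s × 1.05 = 181757.3 Mb
Total: 203576.2 Mb = 25447.0 MB.
= 25.45 GB.

25.45 GB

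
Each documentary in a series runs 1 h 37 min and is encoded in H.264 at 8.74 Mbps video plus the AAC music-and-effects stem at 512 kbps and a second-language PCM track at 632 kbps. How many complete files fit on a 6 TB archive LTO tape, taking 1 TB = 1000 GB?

1 h 37 min = 97 min = 5820 s
Audio total: 512 + 632 = 1144 kbps = 1.144 Mbps.
Total bitrate: 9.884 Mbps.
Per item: 9.884 Mbps × 5820 s = 57,525 Mb = 7,191 MB.
Capacity: 6 TB = 48,000,000 Mb; 834.42 items → 834 complete.

834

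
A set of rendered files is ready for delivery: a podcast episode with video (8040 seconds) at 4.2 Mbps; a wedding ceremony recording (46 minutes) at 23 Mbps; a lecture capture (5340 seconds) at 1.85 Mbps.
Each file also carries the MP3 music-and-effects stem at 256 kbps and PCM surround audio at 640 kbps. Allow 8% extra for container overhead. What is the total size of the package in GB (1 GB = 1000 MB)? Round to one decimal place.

Audio total: 256 + 640 = 896 kbps = 0.896 Mbps.
podcast episode with video: 5.096 Mbps × 8040 s × 1.08 = 44249.6 Mb
wedding ceremony recording: 23.896 Mbps × 2760 s × 1.08 = 71229.2 Mb
lecture capture: 2.746 Mbps × 5340 s × 1.08 = 15836.7 Mb
Total: 131315.5 Mb = 16414.4 MB.
= 16.41 GB.

16.4 GB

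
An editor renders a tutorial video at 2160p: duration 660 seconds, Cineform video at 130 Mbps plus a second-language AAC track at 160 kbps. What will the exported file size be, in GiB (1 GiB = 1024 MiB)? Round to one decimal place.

Audio: 160 kbps = 0.160 Mbps.
Total bitrate: 130 + 0.160 = 130.160 Mbps.
Stream data: 130.160 Mbps × 660 s = 85905.6 Mb.
85,906 Mb = 10,738,200,000 bytes ÷ 1,073,741,824 = 10.00 GiB.

10.0 GiB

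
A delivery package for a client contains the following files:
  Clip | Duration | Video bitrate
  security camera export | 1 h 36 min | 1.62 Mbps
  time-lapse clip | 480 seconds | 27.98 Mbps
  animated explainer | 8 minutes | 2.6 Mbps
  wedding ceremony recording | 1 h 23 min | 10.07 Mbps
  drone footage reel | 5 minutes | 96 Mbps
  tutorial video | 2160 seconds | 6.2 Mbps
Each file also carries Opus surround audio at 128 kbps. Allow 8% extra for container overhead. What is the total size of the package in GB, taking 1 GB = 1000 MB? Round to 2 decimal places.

15.95 GB

Audio: 128 kbps = 0.128 Mbps.
security camera export: 1.748 Mbps × 5760 s × 1.08 = 10874.0 Mb
time-lapse clip: 28.108 Mbps × 480 s × 1.08 = 14571.2 Mb
animated explainer: 2.728 Mbps × 480 s × 1.08 = 1414.2 Mb
wedding ceremony recording: 10.198 Mbps × 4980 s × 1.08 = 54848.9 Mb
drone footage reel: 96.128 Mbps × 300 s × 1.08 = 31145.5 Mb
tutorial video: 6.328 Mbps × 2160 s × 1.08 = 14762.0 Mb
Total: 127615.7 Mb = 15952.0 MB.
= 15.95 GB.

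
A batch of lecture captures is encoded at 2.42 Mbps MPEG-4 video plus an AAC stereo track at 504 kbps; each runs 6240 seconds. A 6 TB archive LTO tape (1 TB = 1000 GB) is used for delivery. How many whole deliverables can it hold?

Audio: 504 kbps = 0.504 Mbps.
Total bitrate: 2.924 Mbps.
Per item: 2.924 Mbps × 6240 s = 18,246 Mb = 2,281 MB.
Capacity: 6 TB = 48,000,000 Mb; 2630.75 items → 2630 complete.

2630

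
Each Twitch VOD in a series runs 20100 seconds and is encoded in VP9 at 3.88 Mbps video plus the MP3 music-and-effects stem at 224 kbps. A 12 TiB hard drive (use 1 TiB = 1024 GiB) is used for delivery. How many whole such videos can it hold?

1279

Audio: 224 kbps = 0.224 Mbps.
Total bitrate: 4.104 Mbps.
Per item: 4.104 Mbps × 20100 s = 82,490 Mb = 10,311 MB.
Capacity: 12 TiB = 105,553,116 Mb; 1279.58 items → 1279 complete.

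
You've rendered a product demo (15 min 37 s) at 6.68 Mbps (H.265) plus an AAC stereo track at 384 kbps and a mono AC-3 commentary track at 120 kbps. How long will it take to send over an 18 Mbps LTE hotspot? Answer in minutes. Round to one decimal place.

15 min 37 s = 937 s
Audio total: 384 + 120 = 504 kbps = 0.504 Mbps.
Total bitrate: 7.184 Mbps.
File: 7.184 Mbps × 937 s = 6731.4 Mb.
At 18 Mbps: 6731.4 / 18 = 374.0 s ≈ 6.23 minutes.

6.2 minutes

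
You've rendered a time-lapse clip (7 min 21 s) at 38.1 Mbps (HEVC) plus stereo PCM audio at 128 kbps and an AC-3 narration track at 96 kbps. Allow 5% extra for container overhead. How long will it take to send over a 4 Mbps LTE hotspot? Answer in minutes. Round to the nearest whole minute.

74 minutes

7 min 21 s = 441 s
Audio total: 128 + 96 = 224 kbps = 0.224 Mbps.
Total bitrate: 38.324 Mbps.
File: 38.324 Mbps × 441 s = 16900.9 Mb.
With 5% container overhead: ×1.05. → 17745.9 Mb.
At 4 Mbps: 17745.9 / 4 = 4436.5 s ≈ 73.9 minutes.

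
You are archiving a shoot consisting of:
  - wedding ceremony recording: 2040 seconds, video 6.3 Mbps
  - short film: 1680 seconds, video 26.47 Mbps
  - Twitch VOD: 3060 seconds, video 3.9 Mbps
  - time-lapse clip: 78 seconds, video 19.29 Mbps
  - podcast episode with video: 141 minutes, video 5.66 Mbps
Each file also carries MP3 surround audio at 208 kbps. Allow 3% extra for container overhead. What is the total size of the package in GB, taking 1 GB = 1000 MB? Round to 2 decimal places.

Audio: 208 kbps = 0.208 Mbps.
wedding ceremony recording: 6.508 Mbps × 2040 s × 1.03 = 13674.6 Mb
short film: 26.678 Mbps × 1680 s × 1.03 = 46163.6 Mb
Twitch VOD: 4.108 Mbps × 3060 s × 1.03 = 12947.6 Mb
time-lapse clip: 19.498 Mbps × 78 s × 1.03 = 1566.5 Mb
podcast episode with video: 5.868 Mbps × 8460 s × 1.03 = 51132.6 Mb
Total: 125484.9 Mb = 15685.6 MB.
= 15.69 GB.

15.69 GB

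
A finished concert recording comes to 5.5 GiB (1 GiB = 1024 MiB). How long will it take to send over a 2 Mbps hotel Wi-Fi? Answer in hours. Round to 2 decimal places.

6.56 hours

File: 5.5 GiB = 47244.6 Mb.
At 2 Mbps: 47244.6 / 2 = 23622.3 s ≈ 6.56 hours.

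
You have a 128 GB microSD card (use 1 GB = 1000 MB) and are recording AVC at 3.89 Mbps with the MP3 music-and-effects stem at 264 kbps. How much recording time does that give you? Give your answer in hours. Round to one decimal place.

68.5 hours

Audio: 264 kbps = 0.264 Mbps.
Total bitrate: 3.89 + 0.264 = 4.154 Mbps.
Capacity: 128 GB = 1,024,000 Mb.
Recording time: 1,024,000 / 4.154 = 246,509 s ≈ 68.5 hours.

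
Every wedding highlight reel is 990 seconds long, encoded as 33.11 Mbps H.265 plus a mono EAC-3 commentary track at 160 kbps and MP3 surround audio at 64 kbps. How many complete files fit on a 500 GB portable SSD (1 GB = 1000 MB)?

121

Audio total: 160 + 64 = 224 kbps = 0.224 Mbps.
Total bitrate: 33.334 Mbps.
Per item: 33.334 Mbps × 990 s = 33,001 Mb = 4,125 MB.
Capacity: 500 GB = 4,000,000 Mb; 121.21 items → 121 complete.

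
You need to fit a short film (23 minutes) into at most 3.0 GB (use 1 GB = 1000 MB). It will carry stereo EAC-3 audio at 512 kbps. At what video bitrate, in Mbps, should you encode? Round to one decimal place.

16.9 Mbps

Budget: 3.0 GB = 24000.0 Mb.
23 min = 1380 s
Total bitrate budget: 24000.0 Mb / 1380 s = 17.391 Mbps.
Audio: 512 kbps = 0.512 Mbps.
Video: 17.391 − 0.512 = 16.879 Mbps.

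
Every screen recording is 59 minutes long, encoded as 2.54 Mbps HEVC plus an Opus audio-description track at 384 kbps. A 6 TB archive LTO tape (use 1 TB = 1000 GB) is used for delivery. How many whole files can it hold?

59 min = 3540 s
Audio: 384 kbps = 0.384 Mbps.
Total bitrate: 2.924 Mbps.
Per item: 2.924 Mbps × 3540 s = 10,351 Mb = 1,294 MB.
Capacity: 6 TB = 48,000,000 Mb; 4637.25 items → 4637 complete.

4637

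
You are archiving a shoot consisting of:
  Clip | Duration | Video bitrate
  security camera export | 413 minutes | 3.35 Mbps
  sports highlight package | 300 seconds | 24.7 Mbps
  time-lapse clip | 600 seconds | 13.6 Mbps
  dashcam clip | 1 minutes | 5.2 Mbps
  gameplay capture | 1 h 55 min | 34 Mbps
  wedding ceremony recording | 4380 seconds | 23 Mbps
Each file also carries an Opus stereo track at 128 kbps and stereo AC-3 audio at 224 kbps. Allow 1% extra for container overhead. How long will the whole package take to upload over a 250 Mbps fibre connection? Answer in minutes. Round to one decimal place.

Audio total: 128 + 224 = 352 kbps = 0.352 Mbps.
security camera export: 3.702 Mbps × 24780 s × 1.01 = 92652.9 Mb
sports highlight package: 25.052 Mbps × 300 s × 1.01 = 7590.8 Mb
time-lapse clip: 13.952 Mbps × 600 s × 1.01 = 8454.9 Mb
dashcam clip: 5.552 Mbps × 60 s × 1.01 = 336.5 Mb
gameplay capture: 34.352 Mbps × 6900 s × 1.01 = 239399.1 Mb
wedding ceremony recording: 23.352 Mbps × 4380 s × 1.01 = 103304.6 Mb
Total: 451738.7 Mb = 56467.3 MB.
At 250 Mbps: 451738.7 / 250 = 1807 s ≈ 30.1 minutes.

30.1 minutes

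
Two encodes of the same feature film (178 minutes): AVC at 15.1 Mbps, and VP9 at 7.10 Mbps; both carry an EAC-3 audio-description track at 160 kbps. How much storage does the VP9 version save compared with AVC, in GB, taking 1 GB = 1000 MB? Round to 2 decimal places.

10.68 GB

178 min = 10680 s
Audio: 160 kbps = 0.160 Mbps.
AVC: 15.260 Mbps × 10680 s = 162976.8 Mb = 20.372 GB.
VP9: 7.260 Mbps × 10680 s = 77536.8 Mb = 9.692 GB.
Saving: 20.372 − 9.692 = 10.680 GB.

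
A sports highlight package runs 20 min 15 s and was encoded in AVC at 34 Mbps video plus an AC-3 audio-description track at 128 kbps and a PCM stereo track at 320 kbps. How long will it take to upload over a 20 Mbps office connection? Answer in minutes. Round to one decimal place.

20 min 15 s = 1215 s
Audio total: 128 + 320 = 448 kbps = 0.448 Mbps.
Total bitrate: 34.448 Mbps.
File: 34.448 Mbps × 1215 s = 41854.3 Mb.
At 20 Mbps: 41854.3 / 20 = 2092.7 s ≈ 34.9 minutes.

34.9 minutes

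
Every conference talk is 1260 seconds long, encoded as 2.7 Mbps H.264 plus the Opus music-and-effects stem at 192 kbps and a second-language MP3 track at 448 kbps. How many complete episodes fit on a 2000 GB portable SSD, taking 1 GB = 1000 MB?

3801

Audio total: 192 + 448 = 640 kbps = 0.640 Mbps.
Total bitrate: 3.340 Mbps.
Per item: 3.340 Mbps × 1260 s = 4,208 Mb = 526.0 MB.
Capacity: 2000 GB = 16,000,000 Mb; 3801.92 items → 3801 complete.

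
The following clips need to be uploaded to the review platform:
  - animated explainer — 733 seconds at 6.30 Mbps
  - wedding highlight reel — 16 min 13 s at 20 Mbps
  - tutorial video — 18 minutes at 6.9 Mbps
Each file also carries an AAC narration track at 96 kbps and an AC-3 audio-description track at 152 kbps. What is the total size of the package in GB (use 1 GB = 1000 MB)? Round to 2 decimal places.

4.03 GB

Audio total: 96 + 152 = 248 kbps = 0.248 Mbps.
animated explainer: 6.548 Mbps × 733 s = 4799.7 Mb
wedding highlight reel: 20.248 Mbps × 973 s = 19701.3 Mb
tutorial video: 7.148 Mbps × 1080 s = 7719.8 Mb
Total: 32220.8 Mb = 4027.6 MB.
= 4.028 GB.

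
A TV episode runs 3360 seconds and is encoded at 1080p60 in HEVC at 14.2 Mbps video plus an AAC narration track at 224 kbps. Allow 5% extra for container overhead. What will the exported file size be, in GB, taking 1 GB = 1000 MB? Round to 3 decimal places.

6.361 GB

Audio: 224 kbps = 0.224 Mbps.
Total bitrate: 14.2 + 0.224 = 14.424 Mbps.
Stream data: 14.424 Mbps × 3360 s = 48464.6 Mb.
With 5% container overhead: ×1.05.
50,888 Mb ÷ 8 = 6,361 MB → 6.361 GB.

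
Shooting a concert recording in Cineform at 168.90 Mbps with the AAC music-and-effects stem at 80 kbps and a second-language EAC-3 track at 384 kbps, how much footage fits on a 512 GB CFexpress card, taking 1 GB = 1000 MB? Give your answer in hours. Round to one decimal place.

6.7 hours

Audio total: 80 + 384 = 464 kbps = 0.464 Mbps.
Total bitrate: 168.90 + 0.464 = 169.364 Mbps.
Capacity: 512 GB = 4,096,000 Mb.
Recording time: 4,096,000 / 169.364 = 24,185 s ≈ 6.72 hours.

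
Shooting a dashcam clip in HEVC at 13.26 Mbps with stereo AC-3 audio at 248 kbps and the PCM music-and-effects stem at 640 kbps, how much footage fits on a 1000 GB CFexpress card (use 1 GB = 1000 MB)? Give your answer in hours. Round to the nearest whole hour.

157 hours

Audio total: 248 + 640 = 888 kbps = 0.888 Mbps.
Total bitrate: 13.26 + 0.888 = 14.148 Mbps.
Capacity: 1000 GB = 8,000,000 Mb.
Recording time: 8,000,000 / 14.148 = 565,451 s ≈ 157 hours.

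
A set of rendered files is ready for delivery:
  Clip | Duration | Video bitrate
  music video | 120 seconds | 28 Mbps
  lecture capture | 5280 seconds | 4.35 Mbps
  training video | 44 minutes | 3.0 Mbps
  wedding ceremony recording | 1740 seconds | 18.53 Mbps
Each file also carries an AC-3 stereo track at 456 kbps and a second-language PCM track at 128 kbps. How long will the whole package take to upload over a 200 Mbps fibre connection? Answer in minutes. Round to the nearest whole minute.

6 minutes

Audio total: 456 + 128 = 584 kbps = 0.584 Mbps.
music video: 28.584 Mbps × 120 s = 3430.1 Mb
lecture capture: 4.934 Mbps × 5280 s = 26051.5 Mb
training video: 3.584 Mbps × 2640 s = 9461.8 Mb
wedding ceremony recording: 19.114 Mbps × 1740 s = 33258.4 Mb
Total: 72201.7 Mb = 9025.2 MB.
At 200 Mbps: 72201.7 / 200 = 361 s ≈ 6.02 minutes.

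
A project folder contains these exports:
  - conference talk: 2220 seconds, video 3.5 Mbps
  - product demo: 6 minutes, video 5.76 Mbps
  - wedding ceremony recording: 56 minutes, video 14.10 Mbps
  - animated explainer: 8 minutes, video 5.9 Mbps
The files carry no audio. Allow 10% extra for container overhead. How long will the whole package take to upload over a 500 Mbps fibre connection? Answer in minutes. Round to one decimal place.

2.2 minutes

conference talk: 3.500 Mbps × 2220 s × 1.10 = 8547.0 Mb
product demo: 5.760 Mbps × 360 s × 1.10 = 2281.0 Mb
wedding ceremony recording: 14.100 Mbps × 3360 s × 1.10 = 52113.6 Mb
animated explainer: 5.900 Mbps × 480 s × 1.10 = 3115.2 Mb
Total: 66056.8 Mb = 8257.1 MB.
At 500 Mbps: 66056.8 / 500 = 132 s ≈ 2.2 minutes.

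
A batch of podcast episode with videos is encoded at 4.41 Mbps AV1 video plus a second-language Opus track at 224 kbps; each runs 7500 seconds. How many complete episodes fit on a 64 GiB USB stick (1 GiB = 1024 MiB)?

Audio: 224 kbps = 0.224 Mbps.
Total bitrate: 4.634 Mbps.
Per item: 4.634 Mbps × 7500 s = 34,755 Mb = 4,344 MB.
Capacity: 64 GiB = 549,756 Mb; 15.82 items → 15 complete.

15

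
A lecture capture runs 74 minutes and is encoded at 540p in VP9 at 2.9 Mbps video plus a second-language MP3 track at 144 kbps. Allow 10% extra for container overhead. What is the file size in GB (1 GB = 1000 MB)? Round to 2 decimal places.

74 min = 4440 s
Audio: 144 kbps = 0.144 Mbps.
Total bitrate: 2.9 + 0.144 = 3.044 Mbps.
Stream data: 3.044 Mbps × 4440 s = 13515.4 Mb.
With 10% container overhead: ×1.10.
14,867 Mb ÷ 8 = 1,858 MB → 1.858 GB.

1.86 GB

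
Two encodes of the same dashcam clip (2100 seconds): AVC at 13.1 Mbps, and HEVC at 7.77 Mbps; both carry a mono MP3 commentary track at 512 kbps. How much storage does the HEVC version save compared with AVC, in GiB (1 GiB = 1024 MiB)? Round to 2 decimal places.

Audio: 512 kbps = 0.512 Mbps.
AVC: 13.612 Mbps × 2100 s = 28585.2 Mb = 3.328 GiB.
HEVC: 8.282 Mbps × 2100 s = 17392.2 Mb = 2.025 GiB.
Saving: 3.328 − 2.025 = 1.303 GiB.

1.30 GiB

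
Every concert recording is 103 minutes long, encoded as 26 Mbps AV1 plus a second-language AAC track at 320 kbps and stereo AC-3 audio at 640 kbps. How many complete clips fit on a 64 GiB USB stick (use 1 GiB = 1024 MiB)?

3

103 min = 6180 s
Audio total: 320 + 640 = 960 kbps = 0.960 Mbps.
Total bitrate: 26.960 Mbps.
Per item: 26.960 Mbps × 6180 s = 166,613 Mb = 20,827 MB.
Capacity: 64 GiB = 549,756 Mb; 3.30 items → 3 complete.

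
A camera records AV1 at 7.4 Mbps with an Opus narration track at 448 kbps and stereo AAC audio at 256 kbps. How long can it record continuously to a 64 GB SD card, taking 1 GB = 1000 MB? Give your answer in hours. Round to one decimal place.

Audio total: 448 + 256 = 704 kbps = 0.704 Mbps.
Total bitrate: 7.4 + 0.704 = 8.104 Mbps.
Capacity: 64 GB = 512,000 Mb.
Recording time: 512,000 / 8.104 = 63,179 s ≈ 17.5 hours.

17.5 hours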